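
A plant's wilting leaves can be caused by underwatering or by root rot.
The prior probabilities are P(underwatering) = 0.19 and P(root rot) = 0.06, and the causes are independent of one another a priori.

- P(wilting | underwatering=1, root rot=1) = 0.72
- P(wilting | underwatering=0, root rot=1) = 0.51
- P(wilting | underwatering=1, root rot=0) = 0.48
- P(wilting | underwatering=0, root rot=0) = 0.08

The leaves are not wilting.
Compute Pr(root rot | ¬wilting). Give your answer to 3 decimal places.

Pr(root rot | ¬wilting) ≈ 0.033

Weight on root rot=true, given the evidence: 0.023814 + 0.003192 = 0.027006
Denominator P(¬wilting): 0.92×0.81×0.94 + 0.49×0.81×0.06 + 0.52×0.19×0.94 + 0.28×0.19×0.06 = 0.820366
Posterior = 0.027006 / 0.820366 ≈ 0.033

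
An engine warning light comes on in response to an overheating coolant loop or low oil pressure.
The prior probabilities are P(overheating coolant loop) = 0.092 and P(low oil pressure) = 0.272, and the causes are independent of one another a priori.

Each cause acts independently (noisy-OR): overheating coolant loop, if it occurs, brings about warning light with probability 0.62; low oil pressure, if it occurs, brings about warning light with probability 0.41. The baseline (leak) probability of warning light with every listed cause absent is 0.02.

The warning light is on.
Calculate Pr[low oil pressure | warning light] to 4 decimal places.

Pr[low oil pressure | warning light] ≈ 0.6912

Under noisy-OR, P(warning light | causes) = 1 − (1−0.02)·∏(1−qᵢ) over the active causes.
Numerator (weight on configurations with low oil pressure): 0.104174 + 0.019526 = 0.123700
Normalizer over all consistent configurations: 0.02·0.908·0.728 + 0.4218·0.908·0.272 + 0.6276·0.092·0.728 + 0.780284·0.092·0.272 = 0.178954
P(low oil pressure | warning light) = 0.123700/0.178954 ≈ 0.6912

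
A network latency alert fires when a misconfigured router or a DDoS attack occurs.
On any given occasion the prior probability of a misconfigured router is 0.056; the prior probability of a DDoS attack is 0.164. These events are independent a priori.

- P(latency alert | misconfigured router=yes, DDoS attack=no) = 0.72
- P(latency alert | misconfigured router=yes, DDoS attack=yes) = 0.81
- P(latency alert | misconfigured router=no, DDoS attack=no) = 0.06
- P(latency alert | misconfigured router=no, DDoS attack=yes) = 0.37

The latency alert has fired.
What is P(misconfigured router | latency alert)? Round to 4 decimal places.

P(misconfigured router | latency alert) ≈ 0.2823

Numerator (weight on configurations with misconfigured router): 0.033708 + 0.007439 = 0.041147
Denominator P(latency alert): 0.06×0.944×0.836 + 0.37×0.944×0.164 + 0.72×0.056×0.836 + 0.81×0.056×0.164 = 0.145780
Posterior = 0.041147 / 0.145780 ≈ 0.2823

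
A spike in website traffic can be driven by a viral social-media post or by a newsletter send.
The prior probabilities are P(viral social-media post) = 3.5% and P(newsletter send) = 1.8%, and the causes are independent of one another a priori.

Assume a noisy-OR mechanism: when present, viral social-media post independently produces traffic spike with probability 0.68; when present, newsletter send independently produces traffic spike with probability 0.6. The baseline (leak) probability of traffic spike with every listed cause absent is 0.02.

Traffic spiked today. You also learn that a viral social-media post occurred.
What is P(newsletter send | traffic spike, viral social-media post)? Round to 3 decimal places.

P(newsletter send | traffic spike, viral social-media post) ≈ 0.023

Under noisy-OR, P(traffic spike | causes) = 1 − (1−0.02)·∏(1−qᵢ) over the active causes.
Numerator (weight on configurations with newsletter send): 0.87456×0.018 = 0.015742
Denominator P(traffic spike | viral social-media post): 0.6864×0.982 + 0.87456×0.018 = 0.689787
P(newsletter send | traffic spike, viral social-media post) = 0.015742/0.689787 ≈ 0.023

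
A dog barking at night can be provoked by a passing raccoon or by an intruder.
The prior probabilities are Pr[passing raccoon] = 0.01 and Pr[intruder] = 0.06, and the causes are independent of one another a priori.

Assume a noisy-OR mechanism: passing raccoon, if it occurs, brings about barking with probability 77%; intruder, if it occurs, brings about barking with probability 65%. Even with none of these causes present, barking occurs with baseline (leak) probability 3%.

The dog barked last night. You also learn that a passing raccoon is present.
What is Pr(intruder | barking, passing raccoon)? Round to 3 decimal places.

Under noisy-OR, P(barking | causes) = 1 − (1−0.03)·∏(1−qᵢ) over the active causes.
Numerator (weight on configurations with intruder): 0.921915×0.06 = 0.055315
Denominator P(barking | passing raccoon): 0.7769×0.94 + 0.921915×0.06 = 0.785601
P(intruder | barking, passing raccoon) = 0.055315/0.785601 ≈ 0.070

Pr(intruder | barking, passing raccoon) ≈ 0.070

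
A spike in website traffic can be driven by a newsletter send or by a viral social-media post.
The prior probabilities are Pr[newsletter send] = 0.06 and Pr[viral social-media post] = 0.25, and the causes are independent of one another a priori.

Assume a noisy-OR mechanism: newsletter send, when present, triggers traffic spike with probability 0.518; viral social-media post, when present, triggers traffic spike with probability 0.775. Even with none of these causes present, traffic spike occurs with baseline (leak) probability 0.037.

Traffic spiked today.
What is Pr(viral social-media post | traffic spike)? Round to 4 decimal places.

Pr(viral social-media post | traffic spike) ≈ 0.7974

Under noisy-OR, P(traffic spike | causes) = 1 − (1−0.037)·∏(1−qᵢ) over the active causes.
Weight on viral social-media post=true, given the evidence: 0.184081 + 0.013433 = 0.197514
Denominator P(traffic spike): 0.037*0.94*0.75 + 0.783325*0.94*0.25 + 0.535834*0.06*0.75 + 0.895563*0.06*0.25 = 0.247712
P(viral social-media post | traffic spike) = 0.197514/0.247712 ≈ 0.7974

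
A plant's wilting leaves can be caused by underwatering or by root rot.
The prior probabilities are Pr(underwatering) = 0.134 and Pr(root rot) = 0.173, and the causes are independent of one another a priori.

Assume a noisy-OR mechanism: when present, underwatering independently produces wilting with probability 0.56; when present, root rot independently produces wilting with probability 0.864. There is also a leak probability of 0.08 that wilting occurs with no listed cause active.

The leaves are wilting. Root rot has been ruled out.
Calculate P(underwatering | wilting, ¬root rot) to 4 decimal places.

P(underwatering | wilting, ¬root rot) ≈ 0.5351

Under noisy-OR, P(wilting | causes) = 1 − (1−0.08)·∏(1−qᵢ) over the active causes.
By total probability over both values of underwatering:
  P(wilting | ¬root rot) = 0.08×0.866 + 0.5952×0.134
        = 0.069280 + 0.079757 = 0.149037
Configurations with underwatering contribute 0.079757, so
  P(underwatering | wilting, ¬root rot) = 0.079757 / 0.149037 ≈ 0.5351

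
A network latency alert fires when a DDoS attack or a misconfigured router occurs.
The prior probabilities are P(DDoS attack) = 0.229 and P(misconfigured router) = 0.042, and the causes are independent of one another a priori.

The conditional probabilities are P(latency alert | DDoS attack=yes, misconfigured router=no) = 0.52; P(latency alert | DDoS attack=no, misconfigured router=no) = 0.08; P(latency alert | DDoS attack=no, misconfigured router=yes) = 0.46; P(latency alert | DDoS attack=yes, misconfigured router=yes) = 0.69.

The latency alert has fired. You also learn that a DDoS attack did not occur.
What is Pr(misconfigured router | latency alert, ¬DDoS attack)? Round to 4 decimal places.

For the numerator, keep only misconfigured router=true terms: 0.46·0.042 = 0.019320
Normalizer over all consistent configurations: 0.08·0.958 + 0.46·0.042 = 0.095960
P(misconfigured router | latency alert, ¬DDoS attack) = 0.019320/0.095960 ≈ 0.2013

Pr(misconfigured router | latency alert, ¬DDoS attack) ≈ 0.2013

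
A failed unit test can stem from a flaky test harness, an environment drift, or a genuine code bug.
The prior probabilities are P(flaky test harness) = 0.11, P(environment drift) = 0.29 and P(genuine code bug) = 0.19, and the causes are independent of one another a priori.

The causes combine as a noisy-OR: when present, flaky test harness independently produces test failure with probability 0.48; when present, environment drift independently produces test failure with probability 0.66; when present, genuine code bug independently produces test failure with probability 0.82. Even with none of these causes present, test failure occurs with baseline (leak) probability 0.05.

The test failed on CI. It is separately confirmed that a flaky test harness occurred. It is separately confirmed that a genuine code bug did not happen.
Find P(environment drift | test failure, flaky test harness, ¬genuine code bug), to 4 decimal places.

P(environment drift | test failure, flaky test harness, ¬genuine code bug) ≈ 0.4018

Under noisy-OR, P(test failure | causes) = 1 − (1−0.05)·∏(1−qᵢ) over the active causes.
P(test failure | flaky test harness, ¬genuine code bug) = 0.506×0.71 + 0.83204×0.29 = 0.359260 + 0.241292 = 0.600552
Restricting to configurations with environment drift present: 0.83204×0.29 = 0.241292.
P(environment drift | test failure, flaky test harness, ¬genuine code bug) = 0.241292 / 0.600552 ≈ 0.4018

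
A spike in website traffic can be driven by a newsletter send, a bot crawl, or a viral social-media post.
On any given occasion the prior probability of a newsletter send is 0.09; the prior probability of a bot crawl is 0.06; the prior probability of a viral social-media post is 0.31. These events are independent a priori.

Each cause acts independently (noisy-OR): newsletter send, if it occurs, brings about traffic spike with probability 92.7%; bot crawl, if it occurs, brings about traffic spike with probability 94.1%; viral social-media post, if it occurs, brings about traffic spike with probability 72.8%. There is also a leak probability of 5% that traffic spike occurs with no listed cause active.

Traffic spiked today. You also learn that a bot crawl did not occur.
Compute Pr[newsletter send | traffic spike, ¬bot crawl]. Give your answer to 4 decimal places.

Pr[newsletter send | traffic spike, ¬bot crawl] ≈ 0.2614

Under noisy-OR, P(traffic spike | causes) = 1 − (1−0.05)·∏(1−qᵢ) over the active causes.
Sum P(traffic spike|·) weighted by the priors over the 4 (newsletter send, viral social-media post) configurations:
  P(traffic spike | ¬bot crawl) = 0.05×0.91×0.69 + 0.7416×0.91×0.31 + 0.93065×0.09×0.69 + 0.981137×0.09×0.31
        = 0.031395 + 0.209205 + 0.057793 + 0.027374 = 0.325767
Keeping only the newsletter send-present terms gives 0.085167, so
  P(newsletter send | traffic spike, ¬bot crawl) = 0.085167 / 0.325767 ≈ 0.2614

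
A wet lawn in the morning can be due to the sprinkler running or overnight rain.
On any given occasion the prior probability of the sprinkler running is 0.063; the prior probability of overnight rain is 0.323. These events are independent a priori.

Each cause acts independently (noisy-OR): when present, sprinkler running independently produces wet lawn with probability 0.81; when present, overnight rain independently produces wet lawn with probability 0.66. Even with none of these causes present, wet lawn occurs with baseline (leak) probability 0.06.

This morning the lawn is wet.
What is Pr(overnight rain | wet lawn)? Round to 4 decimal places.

Under noisy-OR, P(wet lawn | causes) = 1 − (1−0.06)·∏(1−qᵢ) over the active causes.
By total probability over the 4 (sprinkler running, overnight rain) configurations:
  P(wet lawn) = 0.06×0.937×0.677 + 0.6804×0.937×0.323 + 0.8214×0.063×0.677 + 0.939276×0.063×0.323
        = 0.038061 + 0.205924 + 0.035034 + 0.019113 = 0.298132
Configurations with overnight rain contribute 0.225037, so
  P(overnight rain | wet lawn) = 0.225037 / 0.298132 ≈ 0.7548

Pr(overnight rain | wet lawn) ≈ 0.7548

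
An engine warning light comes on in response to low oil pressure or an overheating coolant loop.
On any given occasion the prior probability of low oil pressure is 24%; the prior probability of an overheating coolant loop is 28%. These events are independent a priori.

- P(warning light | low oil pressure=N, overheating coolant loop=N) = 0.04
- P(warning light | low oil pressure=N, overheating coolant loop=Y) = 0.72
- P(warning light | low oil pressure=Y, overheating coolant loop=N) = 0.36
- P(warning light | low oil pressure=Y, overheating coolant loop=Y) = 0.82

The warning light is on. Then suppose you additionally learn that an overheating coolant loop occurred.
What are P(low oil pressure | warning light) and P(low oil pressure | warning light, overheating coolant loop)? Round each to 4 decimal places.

P(low oil pressure | warning light) ≈ 0.4012; P(low oil pressure | warning light, overheating coolant loop) ≈ 0.2645

P(warning light) = 0.04×0.76×0.72 + 0.72×0.76×0.28 + 0.36×0.24×0.72 + 0.82×0.24×0.28 = 0.021888 + 0.153216 + 0.062208 + 0.055104 = 0.292416
Restricting to configurations with low oil pressure present: 0.062208 + 0.055104 = 0.117312.
So P(low oil pressure | warning light) = 0.117312/0.292416 ≈ 0.4012.

Now condition on the additional information:
By total probability over both values of low oil pressure:
  P(warning light | overheating coolant loop) = 0.72×0.76 + 0.82×0.24
        = 0.547200 + 0.196800 = 0.744000
The terms with low oil pressure present sum to 0.196800, so
  P(low oil pressure | warning light, overheating coolant loop) = 0.196800 / 0.744000 ≈ 0.2645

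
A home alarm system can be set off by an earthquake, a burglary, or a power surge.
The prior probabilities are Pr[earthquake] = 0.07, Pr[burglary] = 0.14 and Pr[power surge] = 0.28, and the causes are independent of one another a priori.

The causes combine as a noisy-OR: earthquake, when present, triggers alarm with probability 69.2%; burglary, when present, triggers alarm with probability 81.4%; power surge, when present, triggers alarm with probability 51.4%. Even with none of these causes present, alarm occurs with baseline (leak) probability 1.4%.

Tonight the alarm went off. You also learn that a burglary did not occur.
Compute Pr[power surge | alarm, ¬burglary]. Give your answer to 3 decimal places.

Under noisy-OR, P(alarm | causes) = 1 − (1−0.014)·∏(1−qᵢ) over the active causes.
Weight on power surge=true, given the evidence: 0.135617 + 0.016707 = 0.152324
Denominator P(alarm | ¬burglary): 0.014×0.93×0.72 + 0.520804×0.93×0.28 + 0.696312×0.07×0.72 + 0.852408×0.07×0.28 = 0.196792
P(power surge | alarm, ¬burglary) = 0.152324/0.196792 ≈ 0.774

Pr[power surge | alarm, ¬burglary] ≈ 0.774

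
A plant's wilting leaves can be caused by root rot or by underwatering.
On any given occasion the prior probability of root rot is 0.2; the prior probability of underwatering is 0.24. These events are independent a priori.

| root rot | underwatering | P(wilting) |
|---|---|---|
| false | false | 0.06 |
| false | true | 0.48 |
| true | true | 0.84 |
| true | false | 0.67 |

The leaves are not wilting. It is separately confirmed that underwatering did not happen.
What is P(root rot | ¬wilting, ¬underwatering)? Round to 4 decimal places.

P(root rot | ¬wilting, ¬underwatering) ≈ 0.0807

Numerator (weight on configurations with root rot): 0.33*0.2 = 0.066000
Normalizer over all consistent configurations: 0.94*0.8 + 0.33*0.2 = 0.818000
Posterior = 0.066000 / 0.818000 ≈ 0.0807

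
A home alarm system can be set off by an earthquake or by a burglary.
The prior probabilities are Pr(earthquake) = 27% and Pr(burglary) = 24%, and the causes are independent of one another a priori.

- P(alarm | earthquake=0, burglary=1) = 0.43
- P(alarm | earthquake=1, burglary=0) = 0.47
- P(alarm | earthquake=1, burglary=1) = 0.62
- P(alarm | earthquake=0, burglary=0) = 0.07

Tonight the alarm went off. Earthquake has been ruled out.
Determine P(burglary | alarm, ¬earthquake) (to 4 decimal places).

P(burglary | alarm, ¬earthquake) ≈ 0.6598

For the numerator, keep only burglary=true terms: 0.43·0.24 = 0.103200
Denominator P(alarm | ¬earthquake): 0.07·0.76 + 0.43·0.24 = 0.156400
Posterior = 0.103200 / 0.156400 ≈ 0.6598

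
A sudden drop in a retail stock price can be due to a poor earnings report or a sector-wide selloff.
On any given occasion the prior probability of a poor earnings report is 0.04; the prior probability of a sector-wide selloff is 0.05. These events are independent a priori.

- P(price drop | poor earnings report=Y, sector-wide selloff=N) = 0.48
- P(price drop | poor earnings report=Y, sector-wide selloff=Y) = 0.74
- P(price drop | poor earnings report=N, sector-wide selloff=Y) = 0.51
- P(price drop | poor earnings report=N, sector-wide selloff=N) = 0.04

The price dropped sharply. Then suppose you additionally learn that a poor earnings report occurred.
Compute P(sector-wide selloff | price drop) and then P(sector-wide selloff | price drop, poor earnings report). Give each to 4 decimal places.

Numerator (weight on configurations with sector-wide selloff): 0.024480 + 0.001480 = 0.025960
Normalizer over all consistent configurations: 0.04*0.96*0.95 + 0.51*0.96*0.05 + 0.48*0.04*0.95 + 0.74*0.04*0.05 = 0.080680
Posterior = 0.025960 / 0.080680 ≈ 0.3218

Now condition on the additional information:
For the numerator, keep only sector-wide selloff=true terms: 0.74*0.05 = 0.037000
The normalizing constant is 0.48*0.95 + 0.74*0.05 = 0.493000
P(sector-wide selloff | price drop, poor earnings report) = 0.037000/0.493000 ≈ 0.0751
Conditioning on poor earnings report lowers the posterior on sector-wide selloff: the classic explaining-away effect in a common-effect structure.

P(sector-wide selloff | price drop) ≈ 0.3218; P(sector-wide selloff | price drop, poor earnings report) ≈ 0.0751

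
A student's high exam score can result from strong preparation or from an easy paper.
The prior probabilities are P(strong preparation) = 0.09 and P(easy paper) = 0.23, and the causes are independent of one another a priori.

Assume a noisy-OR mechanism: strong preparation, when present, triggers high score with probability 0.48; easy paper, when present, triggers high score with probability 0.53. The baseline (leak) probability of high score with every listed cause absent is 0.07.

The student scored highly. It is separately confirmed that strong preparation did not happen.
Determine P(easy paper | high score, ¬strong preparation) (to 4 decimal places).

P(easy paper | high score, ¬strong preparation) ≈ 0.7061

Under noisy-OR, P(high score | causes) = 1 − (1−0.07)·∏(1−qᵢ) over the active causes.
P(high score | ¬strong preparation) = 0.07×0.77 + 0.5629×0.23 = 0.053900 + 0.129467 = 0.183367
The easy paper-present share is 0.5629×0.23 = 0.129467.
So P(easy paper | high score, ¬strong preparation) = 0.129467/0.183367 ≈ 0.7061.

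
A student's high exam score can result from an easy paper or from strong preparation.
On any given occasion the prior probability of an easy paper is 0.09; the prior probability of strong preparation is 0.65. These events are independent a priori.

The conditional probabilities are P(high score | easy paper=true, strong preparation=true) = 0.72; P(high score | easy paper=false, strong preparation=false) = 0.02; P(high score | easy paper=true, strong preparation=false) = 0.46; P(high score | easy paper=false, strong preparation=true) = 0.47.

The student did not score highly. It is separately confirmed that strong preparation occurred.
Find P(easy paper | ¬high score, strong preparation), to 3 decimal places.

Weight on easy paper=true, given the evidence: 0.28·0.09 = 0.025200
The normalizing constant is 0.53·0.91 + 0.28·0.09 = 0.507500
Posterior = 0.025200 / 0.507500 ≈ 0.050

P(easy paper | ¬high score, strong preparation) ≈ 0.050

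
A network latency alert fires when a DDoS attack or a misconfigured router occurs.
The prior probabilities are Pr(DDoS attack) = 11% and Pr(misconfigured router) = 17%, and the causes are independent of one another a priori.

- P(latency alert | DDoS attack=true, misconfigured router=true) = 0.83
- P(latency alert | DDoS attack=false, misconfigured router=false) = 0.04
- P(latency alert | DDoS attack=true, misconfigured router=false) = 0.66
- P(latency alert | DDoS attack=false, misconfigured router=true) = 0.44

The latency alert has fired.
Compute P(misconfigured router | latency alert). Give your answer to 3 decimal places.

P(misconfigured router | latency alert) ≈ 0.478

Weight on misconfigured router=true, given the evidence: 0.066572 + 0.015521 = 0.082093
The normalizing constant is 0.04×0.89×0.83 + 0.44×0.89×0.17 + 0.66×0.11×0.83 + 0.83×0.11×0.17 = 0.171899
Posterior = 0.082093 / 0.171899 ≈ 0.478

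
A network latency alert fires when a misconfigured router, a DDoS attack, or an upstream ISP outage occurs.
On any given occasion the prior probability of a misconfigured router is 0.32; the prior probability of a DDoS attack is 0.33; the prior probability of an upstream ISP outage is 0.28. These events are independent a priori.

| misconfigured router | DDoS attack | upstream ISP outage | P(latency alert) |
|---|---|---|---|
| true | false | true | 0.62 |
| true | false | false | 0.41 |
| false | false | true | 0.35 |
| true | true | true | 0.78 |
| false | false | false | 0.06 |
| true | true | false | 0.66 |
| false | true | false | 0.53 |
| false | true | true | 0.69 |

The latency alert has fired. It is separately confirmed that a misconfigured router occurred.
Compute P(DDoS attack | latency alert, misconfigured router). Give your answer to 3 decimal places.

P(DDoS attack | latency alert, misconfigured router) ≈ 0.422

For the numerator, keep only DDoS attack=true terms: 0.156816 + 0.072072 = 0.228888
Denominator P(latency alert | misconfigured router): 0.41·0.67·0.72 + 0.62·0.67·0.28 + 0.66·0.33·0.72 + 0.78·0.33·0.28 = 0.542984
Posterior = 0.228888 / 0.542984 ≈ 0.422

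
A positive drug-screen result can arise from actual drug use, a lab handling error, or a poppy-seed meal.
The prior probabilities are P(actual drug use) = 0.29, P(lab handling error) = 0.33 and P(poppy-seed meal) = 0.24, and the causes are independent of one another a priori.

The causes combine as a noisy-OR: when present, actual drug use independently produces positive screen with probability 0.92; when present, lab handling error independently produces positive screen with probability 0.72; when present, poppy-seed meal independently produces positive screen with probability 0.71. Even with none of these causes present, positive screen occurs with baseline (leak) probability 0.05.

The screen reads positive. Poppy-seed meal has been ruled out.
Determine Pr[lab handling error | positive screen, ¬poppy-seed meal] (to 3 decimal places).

Pr[lab handling error | positive screen, ¬poppy-seed meal] ≈ 0.566

Under noisy-OR, P(positive screen | causes) = 1 − (1−0.05)·∏(1−qᵢ) over the active causes.
For the numerator, keep only lab handling error=true terms: 0.171976 + 0.093664 = 0.265640
Denominator P(positive screen | ¬poppy-seed meal): 0.05*0.71*0.67 + 0.734*0.71*0.33 + 0.924*0.29*0.67 + 0.97872*0.29*0.33 = 0.468958
Posterior = 0.265640 / 0.468958 ≈ 0.566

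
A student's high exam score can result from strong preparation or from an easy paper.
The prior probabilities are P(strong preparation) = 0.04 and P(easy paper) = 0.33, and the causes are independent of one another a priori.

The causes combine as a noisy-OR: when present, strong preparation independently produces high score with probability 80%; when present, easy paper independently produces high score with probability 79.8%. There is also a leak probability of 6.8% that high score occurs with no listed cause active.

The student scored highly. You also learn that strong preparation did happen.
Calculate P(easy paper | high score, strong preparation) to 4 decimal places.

P(easy paper | high score, strong preparation) ≈ 0.3681

Under noisy-OR, P(high score | causes) = 1 − (1−0.068)·∏(1−qᵢ) over the active causes.
Sum P(high score|·) weighted by the priors over both values of easy paper:
  P(high score | strong preparation) = 0.8136×0.67 + 0.962347×0.33
        = 0.545112 + 0.317575 = 0.862687
Keeping only the easy paper-present terms gives 0.317575, so
  P(easy paper | high score, strong preparation) = 0.317575 / 0.862687 ≈ 0.3681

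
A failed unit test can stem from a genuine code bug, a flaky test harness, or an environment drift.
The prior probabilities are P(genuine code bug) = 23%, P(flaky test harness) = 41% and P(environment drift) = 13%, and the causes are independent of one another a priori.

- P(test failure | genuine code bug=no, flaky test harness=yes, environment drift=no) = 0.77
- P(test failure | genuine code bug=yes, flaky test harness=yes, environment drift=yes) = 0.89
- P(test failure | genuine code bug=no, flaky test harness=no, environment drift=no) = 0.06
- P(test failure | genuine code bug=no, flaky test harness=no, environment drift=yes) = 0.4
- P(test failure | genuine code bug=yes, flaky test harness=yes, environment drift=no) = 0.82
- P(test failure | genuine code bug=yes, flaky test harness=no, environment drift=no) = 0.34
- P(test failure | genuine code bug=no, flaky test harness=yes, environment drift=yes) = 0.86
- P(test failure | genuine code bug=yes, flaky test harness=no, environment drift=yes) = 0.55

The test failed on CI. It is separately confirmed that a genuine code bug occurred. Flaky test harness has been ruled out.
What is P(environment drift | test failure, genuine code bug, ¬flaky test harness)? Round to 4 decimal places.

P(test failure | genuine code bug, ¬flaky test harness) = 0.34*0.87 + 0.55*0.13 = 0.295800 + 0.071500 = 0.367300
Restricting to configurations with environment drift present: 0.55*0.13 = 0.071500.
Hence the posterior is 0.071500/0.367300 ≈ 0.1947.

P(environment drift | test failure, genuine code bug, ¬flaky test harness) ≈ 0.1947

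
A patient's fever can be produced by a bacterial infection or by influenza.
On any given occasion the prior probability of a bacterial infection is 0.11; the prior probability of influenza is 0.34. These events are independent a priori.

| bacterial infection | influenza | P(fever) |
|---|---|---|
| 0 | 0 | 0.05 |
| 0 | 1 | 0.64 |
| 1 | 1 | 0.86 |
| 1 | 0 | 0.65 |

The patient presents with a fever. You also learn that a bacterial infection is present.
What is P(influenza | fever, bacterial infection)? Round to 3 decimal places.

P(influenza | fever, bacterial infection) ≈ 0.405

P(fever | bacterial infection) = 0.65·0.66 + 0.86·0.34 = 0.429000 + 0.292400 = 0.721400
Restricting to configurations with influenza present: 0.86·0.34 = 0.292400.
Hence the posterior is 0.292400/0.721400 ≈ 0.405.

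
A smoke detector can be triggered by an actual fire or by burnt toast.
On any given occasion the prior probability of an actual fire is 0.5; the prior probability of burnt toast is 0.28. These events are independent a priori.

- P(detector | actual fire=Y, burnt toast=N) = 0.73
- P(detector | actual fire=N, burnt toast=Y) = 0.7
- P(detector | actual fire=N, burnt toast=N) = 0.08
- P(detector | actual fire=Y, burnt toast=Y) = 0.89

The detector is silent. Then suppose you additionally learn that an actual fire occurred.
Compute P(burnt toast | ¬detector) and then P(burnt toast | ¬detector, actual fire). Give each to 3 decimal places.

Enumerate the 4 (actual fire, burnt toast) configurations and weight by the priors:
  P(¬detector) = 0.92*0.5*0.72 + 0.3*0.5*0.28 + 0.27*0.5*0.72 + 0.11*0.5*0.28
        = 0.331200 + 0.042000 + 0.097200 + 0.015400 = 0.485800
The terms with burnt toast present sum to 0.057400, so
  P(burnt toast | ¬detector) = 0.057400 / 0.485800 ≈ 0.118

Now also conditioning on actual fire=true:
Enumerate both values of burnt toast and weight by the priors:
  P(¬detector | actual fire) = 0.27×0.72 + 0.11×0.28
        = 0.194400 + 0.030800 = 0.225200
Keeping only the burnt toast-present terms gives 0.030800, so
  P(burnt toast | ¬detector, actual fire) = 0.030800 / 0.225200 ≈ 0.137

P(burnt toast | ¬detector) ≈ 0.118; P(burnt toast | ¬detector, actual fire) ≈ 0.137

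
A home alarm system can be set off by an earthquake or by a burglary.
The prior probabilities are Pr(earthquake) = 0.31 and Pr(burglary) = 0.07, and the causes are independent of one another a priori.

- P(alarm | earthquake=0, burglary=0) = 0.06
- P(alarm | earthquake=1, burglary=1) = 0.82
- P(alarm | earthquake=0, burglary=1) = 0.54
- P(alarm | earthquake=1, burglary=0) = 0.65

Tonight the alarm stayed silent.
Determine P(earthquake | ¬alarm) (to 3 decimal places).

P(earthquake | ¬alarm) ≈ 0.144

P(¬alarm) = 0.94·0.69·0.93 + 0.46·0.69·0.07 + 0.35·0.31·0.93 + 0.18·0.31·0.07 = 0.603198 + 0.022218 + 0.100905 + 0.003906 = 0.730227
Restricting to configurations with earthquake present: 0.100905 + 0.003906 = 0.104811.
Hence the posterior is 0.104811/0.730227 ≈ 0.144.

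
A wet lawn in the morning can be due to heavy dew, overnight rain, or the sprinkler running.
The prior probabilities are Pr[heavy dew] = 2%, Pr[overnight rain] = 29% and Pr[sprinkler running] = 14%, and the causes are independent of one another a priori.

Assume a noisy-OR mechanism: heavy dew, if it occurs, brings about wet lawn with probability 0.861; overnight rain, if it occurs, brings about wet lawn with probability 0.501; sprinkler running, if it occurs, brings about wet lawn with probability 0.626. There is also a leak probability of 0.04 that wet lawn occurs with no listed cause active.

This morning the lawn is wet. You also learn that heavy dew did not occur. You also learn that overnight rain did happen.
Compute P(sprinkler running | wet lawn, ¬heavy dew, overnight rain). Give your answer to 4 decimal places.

P(sprinkler running | wet lawn, ¬heavy dew, overnight rain) ≈ 0.2041

Under noisy-OR, P(wet lawn | causes) = 1 − (1−0.04)·∏(1−qᵢ) over the active causes.
P(wet lawn | ¬heavy dew, overnight rain) = 0.52096*0.86 + 0.820839*0.14 = 0.448026 + 0.114917 = 0.562943
The sprinkler running-present share is 0.820839*0.14 = 0.114917.
P(sprinkler running | wet lawn, ¬heavy dew, overnight rain) = 0.114917 / 0.562943 ≈ 0.2041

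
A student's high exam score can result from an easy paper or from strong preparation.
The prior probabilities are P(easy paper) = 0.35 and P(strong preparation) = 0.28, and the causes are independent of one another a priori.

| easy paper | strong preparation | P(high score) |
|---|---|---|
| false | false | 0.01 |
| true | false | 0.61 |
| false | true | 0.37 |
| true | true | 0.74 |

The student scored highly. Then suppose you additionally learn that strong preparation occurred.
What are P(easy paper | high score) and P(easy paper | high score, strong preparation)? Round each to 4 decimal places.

By total probability over the 4 (easy paper, strong preparation) configurations:
  P(high score) = 0.01*0.65*0.72 + 0.37*0.65*0.28 + 0.61*0.35*0.72 + 0.74*0.35*0.28
        = 0.004680 + 0.067340 + 0.153720 + 0.072520 = 0.298260
The terms with easy paper present sum to 0.226240, so
  P(easy paper | high score) = 0.226240 / 0.298260 ≈ 0.7585

With the extra evidence:
P(high score | strong preparation) = 0.37×0.65 + 0.74×0.35 = 0.240500 + 0.259000 = 0.499500
Restricting to configurations with easy paper present: 0.74×0.35 = 0.259000.
P(easy paper | high score, strong preparation) = 0.259000 / 0.499500 ≈ 0.5185

P(easy paper | high score) ≈ 0.7585; P(easy paper | high score, strong preparation) ≈ 0.5185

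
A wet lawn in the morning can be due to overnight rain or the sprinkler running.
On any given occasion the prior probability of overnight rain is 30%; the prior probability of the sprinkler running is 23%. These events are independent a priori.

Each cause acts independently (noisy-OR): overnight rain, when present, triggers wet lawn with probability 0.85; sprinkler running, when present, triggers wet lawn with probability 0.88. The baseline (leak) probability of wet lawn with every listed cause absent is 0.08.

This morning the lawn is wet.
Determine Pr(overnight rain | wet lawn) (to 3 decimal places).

Under noisy-OR, P(wet lawn | causes) = 1 − (1−0.08)·∏(1−qᵢ) over the active causes.
P(wet lawn) = 0.08·0.7·0.77 + 0.8896·0.7·0.23 + 0.862·0.3·0.77 + 0.98344·0.3·0.23 = 0.043120 + 0.143226 + 0.199122 + 0.067857 = 0.453325
The overnight rain-present share is 0.199122 + 0.067857 = 0.266979.
So P(overnight rain | wet lawn) = 0.266979/0.453325 ≈ 0.589.

Pr(overnight rain | wet lawn) ≈ 0.589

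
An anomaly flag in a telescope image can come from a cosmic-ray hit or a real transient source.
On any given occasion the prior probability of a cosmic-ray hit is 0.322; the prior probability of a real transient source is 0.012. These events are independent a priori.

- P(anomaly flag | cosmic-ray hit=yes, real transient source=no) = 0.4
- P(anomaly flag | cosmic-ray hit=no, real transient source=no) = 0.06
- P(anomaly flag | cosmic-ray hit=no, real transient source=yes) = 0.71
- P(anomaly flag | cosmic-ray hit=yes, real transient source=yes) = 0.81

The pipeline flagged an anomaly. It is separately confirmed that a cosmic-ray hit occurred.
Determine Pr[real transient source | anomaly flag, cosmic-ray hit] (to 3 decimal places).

Pr[real transient source | anomaly flag, cosmic-ray hit] ≈ 0.024

Numerator (weight on configurations with real transient source): 0.81×0.012 = 0.009720
Normalizer over all consistent configurations: 0.4×0.988 + 0.81×0.012 = 0.404920
P(real transient source | anomaly flag, cosmic-ray hit) = 0.009720/0.404920 ≈ 0.024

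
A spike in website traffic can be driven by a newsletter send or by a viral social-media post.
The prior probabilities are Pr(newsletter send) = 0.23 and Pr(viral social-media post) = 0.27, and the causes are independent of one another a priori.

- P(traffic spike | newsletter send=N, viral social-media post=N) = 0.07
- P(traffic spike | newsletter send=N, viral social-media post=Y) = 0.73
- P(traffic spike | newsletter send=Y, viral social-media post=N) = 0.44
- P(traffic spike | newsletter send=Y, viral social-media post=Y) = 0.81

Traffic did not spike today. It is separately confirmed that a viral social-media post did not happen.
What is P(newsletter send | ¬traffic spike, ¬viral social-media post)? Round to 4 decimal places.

P(¬traffic spike | ¬viral social-media post) = 0.93·0.77 + 0.56·0.23 = 0.716100 + 0.128800 = 0.844900
Of this, 0.128800 comes from 0.56·0.23 (the newsletter send=true cases).
P(newsletter send | ¬traffic spike, ¬viral social-media post) = 0.128800 / 0.844900 ≈ 0.1524

P(newsletter send | ¬traffic spike, ¬viral social-media post) ≈ 0.1524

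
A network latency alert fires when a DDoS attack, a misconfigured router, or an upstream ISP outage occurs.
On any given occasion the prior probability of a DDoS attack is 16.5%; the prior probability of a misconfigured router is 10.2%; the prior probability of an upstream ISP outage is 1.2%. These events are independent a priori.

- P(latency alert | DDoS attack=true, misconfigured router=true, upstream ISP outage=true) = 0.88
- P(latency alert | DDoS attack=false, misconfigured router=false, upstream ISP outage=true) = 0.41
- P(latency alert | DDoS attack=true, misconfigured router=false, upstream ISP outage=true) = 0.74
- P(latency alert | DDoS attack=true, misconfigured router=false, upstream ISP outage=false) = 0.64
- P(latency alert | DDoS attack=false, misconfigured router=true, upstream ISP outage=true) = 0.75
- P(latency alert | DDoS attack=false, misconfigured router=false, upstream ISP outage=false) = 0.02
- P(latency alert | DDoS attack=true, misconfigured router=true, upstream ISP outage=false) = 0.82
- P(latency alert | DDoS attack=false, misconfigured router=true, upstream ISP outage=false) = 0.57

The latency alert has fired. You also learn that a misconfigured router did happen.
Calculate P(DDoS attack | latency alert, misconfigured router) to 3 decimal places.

Numerator (weight on configurations with DDoS attack): 0.133676 + 0.001742 = 0.135418
The normalizing constant is 0.57*0.835*0.988 + 0.75*0.835*0.012 + 0.82*0.165*0.988 + 0.88*0.165*0.012 = 0.613172
Posterior = 0.135418 / 0.613172 ≈ 0.221

P(DDoS attack | latency alert, misconfigured router) ≈ 0.221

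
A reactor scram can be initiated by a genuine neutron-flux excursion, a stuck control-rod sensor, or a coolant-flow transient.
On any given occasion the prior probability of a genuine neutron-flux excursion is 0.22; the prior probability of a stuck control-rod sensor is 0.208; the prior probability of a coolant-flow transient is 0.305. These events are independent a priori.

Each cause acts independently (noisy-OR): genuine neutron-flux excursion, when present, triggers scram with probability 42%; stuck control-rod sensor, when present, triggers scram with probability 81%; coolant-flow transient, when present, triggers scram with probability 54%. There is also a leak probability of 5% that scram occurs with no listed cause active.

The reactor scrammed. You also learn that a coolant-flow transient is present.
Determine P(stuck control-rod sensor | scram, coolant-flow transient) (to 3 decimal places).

P(stuck control-rod sensor | scram, coolant-flow transient) ≈ 0.287

Under noisy-OR, P(scram | causes) = 1 − (1−0.05)·∏(1−qᵢ) over the active causes.
P(scram | coolant-flow transient) = 0.563·0.78·0.792 + 0.91697·0.78·0.208 + 0.74654·0.22·0.792 + 0.951843·0.22·0.208 = 0.347799 + 0.148769 + 0.130077 + 0.043556 = 0.670201
The stuck control-rod sensor-present share is 0.148769 + 0.043556 = 0.192325.
P(stuck control-rod sensor | scram, coolant-flow transient) = 0.192325 / 0.670201 ≈ 0.287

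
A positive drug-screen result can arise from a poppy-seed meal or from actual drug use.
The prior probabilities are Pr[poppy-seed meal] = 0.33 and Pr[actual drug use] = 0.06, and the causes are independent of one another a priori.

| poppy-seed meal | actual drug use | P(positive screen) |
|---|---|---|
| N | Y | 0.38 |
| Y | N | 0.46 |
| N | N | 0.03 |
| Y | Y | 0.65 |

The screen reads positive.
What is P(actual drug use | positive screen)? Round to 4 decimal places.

P(actual drug use | positive screen) ≈ 0.1483

Weight on actual drug use=true, given the evidence: 0.015276 + 0.012870 = 0.028146
Denominator P(positive screen): 0.03×0.67×0.94 + 0.38×0.67×0.06 + 0.46×0.33×0.94 + 0.65×0.33×0.06 = 0.189732
Posterior = 0.028146 / 0.189732 ≈ 0.1483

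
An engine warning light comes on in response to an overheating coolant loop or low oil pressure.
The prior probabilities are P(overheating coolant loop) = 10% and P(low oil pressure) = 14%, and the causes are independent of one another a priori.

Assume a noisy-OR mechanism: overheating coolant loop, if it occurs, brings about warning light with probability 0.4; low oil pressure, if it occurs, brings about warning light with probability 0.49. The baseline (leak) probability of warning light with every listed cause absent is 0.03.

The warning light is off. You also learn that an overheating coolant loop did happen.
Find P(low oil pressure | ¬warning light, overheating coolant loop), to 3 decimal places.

P(low oil pressure | ¬warning light, overheating coolant loop) ≈ 0.077

Under noisy-OR, P(warning light | causes) = 1 − (1−0.03)·∏(1−qᵢ) over the active causes.
Weight on low oil pressure=true, given the evidence: 0.29682·0.14 = 0.041555
Denominator P(¬warning light | overheating coolant loop): 0.582·0.86 + 0.29682·0.14 = 0.542075
P(low oil pressure | ¬warning light, overheating coolant loop) = 0.041555/0.542075 ≈ 0.077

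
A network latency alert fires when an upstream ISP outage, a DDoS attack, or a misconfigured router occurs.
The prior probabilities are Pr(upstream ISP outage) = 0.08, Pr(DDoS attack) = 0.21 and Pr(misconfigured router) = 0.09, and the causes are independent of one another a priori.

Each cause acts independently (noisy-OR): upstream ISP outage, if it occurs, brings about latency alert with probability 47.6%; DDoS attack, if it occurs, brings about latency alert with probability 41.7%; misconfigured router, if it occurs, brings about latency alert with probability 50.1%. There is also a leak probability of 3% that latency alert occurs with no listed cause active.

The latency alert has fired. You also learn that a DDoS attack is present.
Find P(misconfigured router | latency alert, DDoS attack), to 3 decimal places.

P(misconfigured router | latency alert, DDoS attack) ≈ 0.136

Under noisy-OR, P(latency alert | causes) = 1 − (1−0.03)·∏(1−qᵢ) over the active causes.
P(latency alert | DDoS attack) = 0.43449*0.92*0.91 + 0.717811*0.92*0.09 + 0.703673*0.08*0.91 + 0.852133*0.08*0.09 = 0.363755 + 0.059435 + 0.051227 + 0.006135 = 0.480552
Restricting to configurations with misconfigured router present: 0.059435 + 0.006135 = 0.065570.
So P(misconfigured router | latency alert, DDoS attack) = 0.065570/0.480552 ≈ 0.136.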